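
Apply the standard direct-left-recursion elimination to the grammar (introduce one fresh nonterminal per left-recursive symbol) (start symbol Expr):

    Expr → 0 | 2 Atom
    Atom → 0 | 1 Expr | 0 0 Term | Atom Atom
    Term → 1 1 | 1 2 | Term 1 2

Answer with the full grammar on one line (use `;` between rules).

Left recursion appears on Atom, Term.
For Atom: α = {Atom}, β = {0, 1 Expr, 0 0 Term}. Rewrite as Atom → β Atom1 and Atom1 → α Atom1 | ε.
For Term: α = {1 2}, β = {1 1, 1 2}. Rewrite as Term → β Term1 and Term1 → α Term1 | ε.

Expr → 0 | 2 Atom; Atom → 0 Atom1 | 1 Expr Atom1 | 0 0 Term Atom1; Term → 1 1 Term1 | 1 2 Term1; Atom1 → Atom Atom1 | ε; Term1 → 1 2 Term1 | ε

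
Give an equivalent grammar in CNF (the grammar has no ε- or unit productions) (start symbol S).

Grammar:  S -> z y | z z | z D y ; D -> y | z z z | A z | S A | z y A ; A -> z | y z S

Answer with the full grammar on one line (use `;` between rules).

S -> X1 X2 | X1 X1 | X1 Y1; D -> y | X1 Y2 | A X1 | S A | X1 Y3; A -> z | X2 Y4; X1 -> z; X2 -> y; Y1 -> D X2; Y2 -> X1 X1; Y3 -> X2 A; Y4 -> X1 S

Introduce a nonterminal for each terminal appearing in a rule of length ≥ 2: X1 → z, X2 → y.
Binarize each right-hand side of length ≥ 3 by chaining fresh nonterminals (Y1, Y2, …): affected rules were S → X1 D X2; D → X1 X1 X1; D → X1 X2 A; A → X2 X1 S.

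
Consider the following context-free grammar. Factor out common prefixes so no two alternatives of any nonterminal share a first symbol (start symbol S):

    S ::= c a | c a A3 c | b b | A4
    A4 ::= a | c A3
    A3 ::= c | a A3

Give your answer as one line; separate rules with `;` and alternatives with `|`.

S ::= b b | A4 | c a S'; A4 ::= a | c A3; A3 ::= c | a A3; S' ::= eps | A3 c

S has alternatives sharing prefix 'c a': factor to S → c a S' with S' → ε | A3 c.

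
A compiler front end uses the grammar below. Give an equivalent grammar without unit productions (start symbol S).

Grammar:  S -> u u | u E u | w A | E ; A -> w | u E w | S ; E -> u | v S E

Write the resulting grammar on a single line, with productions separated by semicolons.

Unit pairs: A ⇒* {E, S}; S ⇒* {E}.
Replace each nonterminal's rules with the union of the non-unit rules of every nonterminal it unit-derives.

S -> u | v S E | u u | u E u | w A; A -> u | v S E | u u | u E u | w A | w | u E w; E -> u | v S E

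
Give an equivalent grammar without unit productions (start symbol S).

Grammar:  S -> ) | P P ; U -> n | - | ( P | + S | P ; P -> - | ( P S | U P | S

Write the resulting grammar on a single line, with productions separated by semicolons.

Unit pairs: P ⇒* {S}; U ⇒* {P, S}.
Replace each nonterminal's rules with the union of the non-unit rules of every nonterminal it unit-derives.

S -> ) | P P; U -> n | - | ( P | + S | ) | P P | ( P S | U P; P -> ) | P P | - | ( P S | U P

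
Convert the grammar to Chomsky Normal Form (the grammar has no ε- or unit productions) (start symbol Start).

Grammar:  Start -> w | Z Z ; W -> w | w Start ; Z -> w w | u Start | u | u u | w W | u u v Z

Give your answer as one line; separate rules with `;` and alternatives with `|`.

Introduce a nonterminal for each terminal appearing in a rule of length ≥ 2: X1 → w, X2 → u, X3 → v.
Binarize each right-hand side of length ≥ 3 by chaining fresh nonterminals (Y1, Y2, …): affected rules were Z → X2 X2 X3 Z.

Start -> w | Z Z; W -> w | X1 Start; Z -> X1 X1 | X2 Start | u | X2 X2 | X1 W | X2 Y1; X1 -> w; X2 -> u; X3 -> v; Y1 -> X2 Y2; Y2 -> X3 Z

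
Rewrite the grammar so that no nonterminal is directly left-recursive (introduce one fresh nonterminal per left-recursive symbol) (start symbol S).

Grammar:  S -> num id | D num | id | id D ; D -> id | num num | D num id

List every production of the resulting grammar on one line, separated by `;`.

Left recursion appears on D.
For D: α = {num id}, β = {id, num num}. Rewrite as D → β D' and D' → α D' | ε.

S -> num id | D num | id | id D; D -> id D' | num num D'; D' -> num id D' | ε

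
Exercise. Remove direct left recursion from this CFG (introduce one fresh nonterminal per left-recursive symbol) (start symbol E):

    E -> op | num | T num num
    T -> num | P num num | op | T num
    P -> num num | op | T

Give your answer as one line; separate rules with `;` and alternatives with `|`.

T is directly left-recursive.
For T: α = {num}, β = {num, P num num, op}. Rewrite as T → β T' and T' → α T' | ε.

E -> op | num | T num num; T -> num T' | P num num T' | op T'; P -> num num | op | T; T' -> num T' | epsilon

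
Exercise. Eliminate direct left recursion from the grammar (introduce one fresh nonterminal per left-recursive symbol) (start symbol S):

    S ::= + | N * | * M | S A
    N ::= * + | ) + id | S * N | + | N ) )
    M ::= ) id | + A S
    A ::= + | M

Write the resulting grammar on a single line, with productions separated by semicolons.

S, N are directly left-recursive.
For S: α = {A}, β = {+, N *, * M}. Rewrite as S → β S' and S' → α S' | ε.
For N: α = {) )}, β = {* +, ) + id, S * N, +}. Rewrite as N → β N' and N' → α N' | ε.

S ::= + S' | N * S' | * M S'; N ::= * + N' | ) + id N' | S * N N' | + N'; M ::= ) id | + A S; A ::= + | M; S' ::= A S' | eps; N' ::= ) ) N' | eps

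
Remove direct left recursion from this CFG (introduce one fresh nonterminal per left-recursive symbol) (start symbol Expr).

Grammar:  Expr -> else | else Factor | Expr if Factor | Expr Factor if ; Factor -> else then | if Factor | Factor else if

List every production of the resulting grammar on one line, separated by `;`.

Expr -> else Expr1 | else Factor Expr1; Factor -> else then Factor1 | if Factor Factor1; Expr1 -> if Factor Expr1 | Factor if Expr1 | ε; Factor1 -> else if Factor1 | ε

Left recursion appears on Expr, Factor.
For Expr: α = {if Factor, Factor if}, β = {else, else Factor}. Rewrite as Expr → β Expr1 and Expr1 → α Expr1 | ε.
For Factor: α = {else if}, β = {else then, if Factor}. Rewrite as Factor → β Factor1 and Factor1 → α Factor1 | ε.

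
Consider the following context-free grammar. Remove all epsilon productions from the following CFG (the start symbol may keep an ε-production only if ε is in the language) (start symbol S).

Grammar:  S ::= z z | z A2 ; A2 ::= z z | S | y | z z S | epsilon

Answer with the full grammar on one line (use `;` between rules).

S ::= z z | z A2 | z; A2 ::= z z | S | y | z z S

Nullable nonterminals: {A2}.
ε ∉ L(G), so no ε-production is kept.
For each production, add variants omitting each subset of nullable occurrences: S → z A2 gives z A2 | z.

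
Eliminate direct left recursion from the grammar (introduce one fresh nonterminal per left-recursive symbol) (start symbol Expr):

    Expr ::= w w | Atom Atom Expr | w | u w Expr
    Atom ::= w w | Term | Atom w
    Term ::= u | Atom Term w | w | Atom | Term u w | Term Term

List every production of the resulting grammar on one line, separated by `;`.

Atom, Term are directly left-recursive.
For Atom: α = {w}, β = {w w, Term}. Rewrite as Atom → β Atom1 and Atom1 → α Atom1 | ε.
For Term: α = {u w, Term}, β = {u, Atom Term w, w, Atom}. Rewrite as Term → β Term1 and Term1 → α Term1 | ε.

Expr ::= w w | Atom Atom Expr | w | u w Expr; Atom ::= w w Atom1 | Term Atom1; Term ::= u Term1 | Atom Term w Term1 | w Term1 | Atom Term1; Atom1 ::= w Atom1 | ε; Term1 ::= u w Term1 | Term Term1 | ε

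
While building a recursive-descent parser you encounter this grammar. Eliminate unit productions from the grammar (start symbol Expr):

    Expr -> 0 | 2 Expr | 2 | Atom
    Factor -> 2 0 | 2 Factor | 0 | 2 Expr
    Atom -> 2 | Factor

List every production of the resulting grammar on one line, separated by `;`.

Expr -> 2 | 2 0 | 2 Factor | 0 | 2 Expr; Factor -> 2 0 | 2 Factor | 0 | 2 Expr; Atom -> 2 | 2 0 | 2 Factor | 0 | 2 Expr

Unit pairs: Atom ⇒* {Factor}; Expr ⇒* {Atom, Factor}.
For each unit pair (A, B), copy every non-unit production of B to A, then drop all unit productions.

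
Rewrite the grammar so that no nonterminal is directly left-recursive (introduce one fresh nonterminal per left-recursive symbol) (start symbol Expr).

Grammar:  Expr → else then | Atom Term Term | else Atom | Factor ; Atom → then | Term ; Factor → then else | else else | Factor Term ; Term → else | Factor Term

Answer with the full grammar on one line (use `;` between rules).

Expr → else then | Atom Term Term | else Atom | Factor; Atom → then | Term; Factor → then else Factor1 | else else Factor1; Term → else | Factor Term; Factor1 → Term Factor1 | epsilon

Factor is directly left-recursive.
For Factor: α = {Term}, β = {then else, else else}. Rewrite as Factor → β Factor1 and Factor1 → α Factor1 | ε.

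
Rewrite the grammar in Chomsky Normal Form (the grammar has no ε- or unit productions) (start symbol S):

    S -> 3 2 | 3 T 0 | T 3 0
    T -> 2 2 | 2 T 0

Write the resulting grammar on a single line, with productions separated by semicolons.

Introduce a nonterminal for each terminal appearing in a rule of length ≥ 2: X1 → 3, X2 → 2, X3 → 0.
Binarize each right-hand side of length ≥ 3 by chaining fresh nonterminals (Y1, Y2, …): affected rules were S → X1 T X3; S → T X1 X3; T → X2 T X3.

S -> X1 X2 | X1 Y1 | T Y2; T -> X2 X2 | X2 Y3; X1 -> 3; X2 -> 2; X3 -> 0; Y1 -> T X3; Y2 -> X1 X3; Y3 -> T X3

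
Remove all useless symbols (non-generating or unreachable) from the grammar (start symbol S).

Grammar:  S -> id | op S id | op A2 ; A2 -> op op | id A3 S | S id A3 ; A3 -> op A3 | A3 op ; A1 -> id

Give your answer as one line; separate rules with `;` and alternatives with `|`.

Generating nonterminals: {A1, A2, S}.
Reachable from S after that: {A2, S}.
Removed useless symbols: {A1, A3} and every production mentioning them.

S -> id | op S id | op A2; A2 -> op op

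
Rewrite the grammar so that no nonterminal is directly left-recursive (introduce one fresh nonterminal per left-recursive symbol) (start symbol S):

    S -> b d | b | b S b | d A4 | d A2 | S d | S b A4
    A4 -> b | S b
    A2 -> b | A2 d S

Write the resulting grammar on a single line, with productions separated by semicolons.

Directly left-recursive nonterminals: S, A2.
For S: α = {d, b A4}, β = {b d, b, b S b, d A4, d A2}. Rewrite as S → β S' and S' → α S' | ε.
For A2: α = {d S}, β = {b}. Rewrite as A2 → β A2' and A2' → α A2' | ε.

S -> b d S' | b S' | b S b S' | d A4 S' | d A2 S'; A4 -> b | S b; A2 -> b A2'; S' -> d S' | b A4 S' | ε; A2' -> d S A2' | ε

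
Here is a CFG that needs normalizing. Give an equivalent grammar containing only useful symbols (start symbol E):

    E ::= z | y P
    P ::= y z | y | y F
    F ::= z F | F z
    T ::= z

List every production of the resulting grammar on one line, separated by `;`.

E ::= z | y P; P ::= y z | y

Generating nonterminals: {E, P, T}.
Reachable from E after that: {E, P}.
Removed useless symbols: {F, T} and every production mentioning them.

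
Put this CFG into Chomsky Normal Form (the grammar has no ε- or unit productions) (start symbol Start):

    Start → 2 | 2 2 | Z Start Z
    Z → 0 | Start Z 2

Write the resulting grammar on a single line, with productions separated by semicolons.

Start → 2 | X1 X1 | Z Y1; Z → 0 | Start Y2; X1 → 2; Y1 → Start Z; Y2 → Z X1

Introduce a nonterminal for each terminal appearing in a rule of length ≥ 2: X1 → 2.
Binarize each right-hand side of length ≥ 3 by chaining fresh nonterminals (Y1, Y2, …): affected rules were Start → Z Start Z; Z → Start Z X1.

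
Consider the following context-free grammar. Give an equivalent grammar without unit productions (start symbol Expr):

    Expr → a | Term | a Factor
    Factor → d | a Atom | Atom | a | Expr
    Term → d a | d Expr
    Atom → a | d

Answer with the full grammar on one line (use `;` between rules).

Unit pairs: Expr ⇒* {Term}; Factor ⇒* {Atom, Expr, Term}.
Replace each nonterminal's rules with the union of the non-unit rules of every nonterminal it unit-derives.

Expr → d a | d Expr | a | a Factor; Factor → d a | d Expr | a | d | a Atom | a Factor; Term → d a | d Expr; Atom → a | d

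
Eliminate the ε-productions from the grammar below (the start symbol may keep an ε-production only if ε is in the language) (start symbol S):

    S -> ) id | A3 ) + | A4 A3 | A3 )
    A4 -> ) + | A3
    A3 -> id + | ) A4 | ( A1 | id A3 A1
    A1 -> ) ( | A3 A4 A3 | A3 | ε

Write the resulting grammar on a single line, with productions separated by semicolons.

S -> ) id | A3 ) + | A4 A3 | A3 ); A4 -> ) + | A3; A3 -> id + | ) A4 | ( A1 | ( | id A3 A1 | id A3; A1 -> ) ( | A3 A4 A3 | A3

Nullable set = {A1}.
ε ∉ L(G), so no ε-production is kept.
Expand every rule over subsets of its nullable positions: A3 → ( A1 gives ( A1 | (. A3 → id A3 A1 gives id A3 A1 | id A3.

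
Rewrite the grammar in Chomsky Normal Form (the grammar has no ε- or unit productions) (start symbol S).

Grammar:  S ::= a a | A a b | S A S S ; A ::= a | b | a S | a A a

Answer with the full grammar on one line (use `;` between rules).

S ::= X1 X1 | A Y1 | S Y2; A ::= a | b | X1 S | X1 Y4; X1 ::= a; X2 ::= b; Y1 ::= X1 X2; Y2 ::= A Y3; Y3 ::= S S; Y4 ::= A X1

Introduce a nonterminal for each terminal appearing in a rule of length ≥ 2: X1 → a, X2 → b.
Binarize each right-hand side of length ≥ 3 by chaining fresh nonterminals (Y1, Y2, …): affected rules were S → A X1 X2; S → S A S S; A → X1 A X1.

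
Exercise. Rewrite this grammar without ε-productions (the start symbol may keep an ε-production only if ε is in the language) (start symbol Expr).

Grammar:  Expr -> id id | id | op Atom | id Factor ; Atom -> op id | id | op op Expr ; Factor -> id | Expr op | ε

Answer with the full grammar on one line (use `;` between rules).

Expr -> id id | id | op Atom | id Factor; Atom -> op id | id | op op Expr; Factor -> id | Expr op

Nullable nonterminals: {Factor}.
ε ∉ L(G), so no ε-production is kept.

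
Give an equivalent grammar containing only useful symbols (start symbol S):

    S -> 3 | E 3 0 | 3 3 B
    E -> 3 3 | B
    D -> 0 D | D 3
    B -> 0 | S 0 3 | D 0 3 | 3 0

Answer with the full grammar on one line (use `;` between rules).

Generating nonterminals: {B, E, S}.
Reachable from S after that: {B, E, S}.
Removed useless symbols: {D} and every production mentioning them.

S -> 3 | E 3 0 | 3 3 B; E -> 3 3 | B; B -> 0 | S 0 3 | 3 0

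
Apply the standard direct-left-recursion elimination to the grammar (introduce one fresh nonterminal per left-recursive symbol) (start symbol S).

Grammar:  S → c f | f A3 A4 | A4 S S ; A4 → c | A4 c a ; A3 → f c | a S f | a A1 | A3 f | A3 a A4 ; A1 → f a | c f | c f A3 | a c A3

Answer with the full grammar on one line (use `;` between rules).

S → c f | f A3 A4 | A4 S S; A4 → c A4'; A3 → f c A3' | a S f A3' | a A1 A3'; A1 → f a | c f | c f A3 | a c A3; A4' → c a A4' | ε; A3' → f A3' | a A4 A3' | ε

Directly left-recursive nonterminals: A4, A3.
For A4: α = {c a}, β = {c}. Rewrite as A4 → β A4' and A4' → α A4' | ε.
For A3: α = {f, a A4}, β = {f c, a S f, a A1}. Rewrite as A3 → β A3' and A3' → α A3' | ε.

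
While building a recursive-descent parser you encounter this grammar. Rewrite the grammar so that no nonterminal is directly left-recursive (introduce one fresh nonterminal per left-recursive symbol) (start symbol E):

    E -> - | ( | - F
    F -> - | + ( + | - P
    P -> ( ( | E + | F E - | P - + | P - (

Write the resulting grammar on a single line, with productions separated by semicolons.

E -> - | ( | - F; F -> - | + ( + | - P; P -> ( ( P' | E + P' | F E - P'; P' -> - + P' | - ( P' | epsilon

P is directly left-recursive.
For P: α = {- +, - (}, β = {( (, E +, F E -}. Rewrite as P → β P' and P' → α P' | ε.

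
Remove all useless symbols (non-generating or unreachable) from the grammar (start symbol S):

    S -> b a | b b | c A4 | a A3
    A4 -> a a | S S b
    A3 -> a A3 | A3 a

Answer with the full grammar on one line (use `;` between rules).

Generating nonterminals: {A4, S}.
Reachable from S after that: {A4, S}.
Removed useless symbols: {A3} and every production mentioning them.

S -> b a | b b | c A4; A4 -> a a | S S b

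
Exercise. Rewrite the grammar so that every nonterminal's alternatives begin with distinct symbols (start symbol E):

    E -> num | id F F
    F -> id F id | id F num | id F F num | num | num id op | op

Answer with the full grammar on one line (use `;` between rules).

E -> num | id F F; F -> op | id F F' | num F''; F' -> id | num | F num; F'' -> ε | id op

F has alternatives sharing prefix 'id F': factor to F → id F F' with F' → id | num | F num.
F has alternatives sharing prefix 'num': factor to F → num F'' with F'' → ε | id op.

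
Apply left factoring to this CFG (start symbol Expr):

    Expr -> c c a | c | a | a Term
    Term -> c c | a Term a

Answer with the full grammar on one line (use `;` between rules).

Expr has alternatives sharing prefix 'c': factor to Expr → c Expr1 with Expr1 → c a | ε.
Expr has alternatives sharing prefix 'a': factor to Expr → a Expr2 with Expr2 → ε | Term.

Expr -> c Expr1 | a Expr2; Term -> c c | a Term a; Expr1 -> c a | ε; Expr2 -> ε | Term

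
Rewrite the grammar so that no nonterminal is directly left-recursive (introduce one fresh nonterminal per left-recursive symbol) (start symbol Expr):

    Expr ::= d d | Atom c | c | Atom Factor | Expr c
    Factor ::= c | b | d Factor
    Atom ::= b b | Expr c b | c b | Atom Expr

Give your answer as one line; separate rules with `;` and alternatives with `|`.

Left recursion appears on Expr, Atom.
For Expr: α = {c}, β = {d d, Atom c, c, Atom Factor}. Rewrite as Expr → β Expr1 and Expr1 → α Expr1 | ε.
For Atom: α = {Expr}, β = {b b, Expr c b, c b}. Rewrite as Atom → β Atom1 and Atom1 → α Atom1 | ε.

Expr ::= d d Expr1 | Atom c Expr1 | c Expr1 | Atom Factor Expr1; Factor ::= c | b | d Factor; Atom ::= b b Atom1 | Expr c b Atom1 | c b Atom1; Expr1 ::= c Expr1 | ε; Atom1 ::= Expr Atom1 | ε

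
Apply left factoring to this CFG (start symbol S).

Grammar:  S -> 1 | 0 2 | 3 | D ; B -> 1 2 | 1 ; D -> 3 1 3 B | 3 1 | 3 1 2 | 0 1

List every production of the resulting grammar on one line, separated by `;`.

S -> 1 | 0 2 | 3 | D; B -> 1 B'; D -> 0 1 | 3 1 D'; B' -> 2 | ε; D' -> 3 B | ε | 2

B has alternatives sharing prefix '1': factor to B → 1 B' with B' → 2 | ε.
D has alternatives sharing prefix '3 1': factor to D → 3 1 D' with D' → 3 B | ε | 2.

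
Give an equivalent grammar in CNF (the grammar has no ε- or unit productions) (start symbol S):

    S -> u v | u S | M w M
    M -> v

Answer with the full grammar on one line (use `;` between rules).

S -> X1 X2 | X1 S | M Y1; M -> v; X1 -> u; X2 -> v; X3 -> w; Y1 -> X3 M

Introduce a nonterminal for each terminal appearing in a rule of length ≥ 2: X1 → u, X2 → v, X3 → w.
Binarize each right-hand side of length ≥ 3 by chaining fresh nonterminals (Y1, Y2, …): affected rules were S → M X3 M.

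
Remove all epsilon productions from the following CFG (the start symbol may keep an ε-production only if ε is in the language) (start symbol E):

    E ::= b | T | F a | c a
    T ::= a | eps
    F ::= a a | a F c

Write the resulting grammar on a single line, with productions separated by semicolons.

E ::= b | T | F a | c a | ε; T ::= a; F ::= a a | a F c

Nullable set = {E, T}.
ε ∈ L(G) since E is nullable, so keep E → ε.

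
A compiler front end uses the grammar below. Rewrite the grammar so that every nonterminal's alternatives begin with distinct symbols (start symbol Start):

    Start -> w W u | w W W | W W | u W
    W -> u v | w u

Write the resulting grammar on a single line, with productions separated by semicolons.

Start has alternatives sharing prefix 'w W': factor to Start → w W Start1 with Start1 → u | W.

Start -> W W | u W | w W Start1; W -> u v | w u; Start1 -> u | W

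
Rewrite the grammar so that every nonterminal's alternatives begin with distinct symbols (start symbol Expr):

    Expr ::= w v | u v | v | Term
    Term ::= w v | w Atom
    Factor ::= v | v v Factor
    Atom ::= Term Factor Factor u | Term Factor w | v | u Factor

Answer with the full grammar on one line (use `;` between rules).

Term has alternatives sharing prefix 'w': factor to Term → w Term1 with Term1 → v | Atom.
Factor has alternatives sharing prefix 'v': factor to Factor → v Factor1 with Factor1 → ε | v Factor.
Atom has alternatives sharing prefix 'Term Factor': factor to Atom → Term Factor Atom1 with Atom1 → Factor u | w.

Expr ::= w v | u v | v | Term; Term ::= w Term1; Factor ::= v Factor1; Atom ::= v | u Factor | Term Factor Atom1; Term1 ::= v | Atom; Factor1 ::= epsilon | v Factor; Atom1 ::= Factor u | w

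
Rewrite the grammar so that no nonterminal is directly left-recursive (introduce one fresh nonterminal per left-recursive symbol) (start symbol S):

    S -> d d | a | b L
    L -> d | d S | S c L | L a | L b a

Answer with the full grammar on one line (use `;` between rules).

S -> d d | a | b L; L -> d L' | d S L' | S c L L'; L' -> a L' | b a L' | ε

L is directly left-recursive.
For L: α = {a, b a}, β = {d, d S, S c L}. Rewrite as L → β L' and L' → α L' | ε.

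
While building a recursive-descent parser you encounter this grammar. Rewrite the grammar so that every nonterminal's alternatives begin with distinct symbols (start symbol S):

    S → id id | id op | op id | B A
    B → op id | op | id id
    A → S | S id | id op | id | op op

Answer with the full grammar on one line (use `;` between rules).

S has alternatives sharing prefix 'id': factor to S → id S' with S' → id | op.
B has alternatives sharing prefix 'op': factor to B → op B' with B' → id | ε.
A has alternatives sharing prefix 'S': factor to A → S A' with A' → ε | id.
A has alternatives sharing prefix 'id': factor to A → id A'' with A'' → op | ε.

S → op id | B A | id S'; B → id id | op B'; A → op op | S A' | id A''; S' → id | op; B' → id | epsilon; A' → epsilon | id; A'' → op | epsilon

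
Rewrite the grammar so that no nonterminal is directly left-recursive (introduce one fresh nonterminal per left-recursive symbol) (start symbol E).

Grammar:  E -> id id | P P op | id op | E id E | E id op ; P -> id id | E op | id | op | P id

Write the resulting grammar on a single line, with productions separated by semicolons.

E, P are directly left-recursive.
For E: α = {id E, id op}, β = {id id, P P op, id op}. Rewrite as E → β E' and E' → α E' | ε.
For P: α = {id}, β = {id id, E op, id, op}. Rewrite as P → β P' and P' → α P' | ε.

E -> id id E' | P P op E' | id op E'; P -> id id P' | E op P' | id P' | op P'; E' -> id E E' | id op E' | epsilon; P' -> id P' | epsilon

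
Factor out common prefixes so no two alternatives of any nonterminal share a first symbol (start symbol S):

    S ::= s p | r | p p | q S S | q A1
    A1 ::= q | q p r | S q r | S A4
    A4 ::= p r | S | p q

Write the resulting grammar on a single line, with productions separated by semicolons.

S has alternatives sharing prefix 'q': factor to S → q S' with S' → S S | A1.
A1 has alternatives sharing prefix 'q': factor to A1 → q A1' with A1' → ε | p r.
A1 has alternatives sharing prefix 'S': factor to A1 → S A1'' with A1'' → q r | A4.
A4 has alternatives sharing prefix 'p': factor to A4 → p A4' with A4' → r | q.

S ::= s p | r | p p | q S'; A1 ::= q A1' | S A1''; A4 ::= S | p A4'; S' ::= S S | A1; A1' ::= epsilon | p r; A1'' ::= q r | A4; A4' ::= r | q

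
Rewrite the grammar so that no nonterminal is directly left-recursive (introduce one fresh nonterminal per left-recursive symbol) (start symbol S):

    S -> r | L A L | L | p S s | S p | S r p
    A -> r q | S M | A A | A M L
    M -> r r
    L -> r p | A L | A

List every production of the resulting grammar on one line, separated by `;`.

Left recursion appears on S, A.
For S: α = {p, r p}, β = {r, L A L, L, p S s}. Rewrite as S → β S' and S' → α S' | ε.
For A: α = {A, M L}, β = {r q, S M}. Rewrite as A → β A' and A' → α A' | ε.

S -> r S' | L A L S' | L S' | p S s S'; A -> r q A' | S M A'; M -> r r; L -> r p | A L | A; S' -> p S' | r p S' | epsilon; A' -> A A' | M L A' | epsilon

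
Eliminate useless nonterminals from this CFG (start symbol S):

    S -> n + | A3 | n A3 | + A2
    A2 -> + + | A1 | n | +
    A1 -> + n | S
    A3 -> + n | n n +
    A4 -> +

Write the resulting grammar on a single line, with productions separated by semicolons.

Generating nonterminals: {A1, A2, A3, A4, S}.
Reachable from S after that: {A1, A2, A3, S}.
Removed useless symbols: {A4} and every production mentioning them.

S -> n + | A3 | n A3 | + A2; A2 -> + + | A1 | n | +; A1 -> + n | S; A3 -> + n | n n +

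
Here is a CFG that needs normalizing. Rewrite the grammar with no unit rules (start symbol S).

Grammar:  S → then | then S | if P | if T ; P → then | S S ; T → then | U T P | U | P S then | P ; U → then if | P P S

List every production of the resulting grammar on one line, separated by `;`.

S → then | then S | if P | if T; P → then | S S; T → then if | P P S | then | S S | U T P | P S then; U → then if | P P S

Unit pairs: T ⇒* {P, U}.
For each unit pair (A, B), copy every non-unit production of B to A, then drop all unit productions.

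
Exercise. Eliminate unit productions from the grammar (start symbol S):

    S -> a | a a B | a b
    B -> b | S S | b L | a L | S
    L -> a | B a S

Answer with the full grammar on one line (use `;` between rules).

Unit pairs: B ⇒* {S}.
Replace each nonterminal's rules with the union of the non-unit rules of every nonterminal it unit-derives.

S -> a | a a B | a b; B -> b | S S | b L | a L | a | a a B | a b; L -> a | B a S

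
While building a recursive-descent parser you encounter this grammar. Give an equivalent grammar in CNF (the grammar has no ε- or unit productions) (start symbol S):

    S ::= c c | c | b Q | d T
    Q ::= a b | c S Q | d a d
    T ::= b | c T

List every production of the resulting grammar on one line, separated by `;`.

S ::= X1 X1 | c | X2 Q | X3 T; Q ::= X4 X2 | X1 Y1 | X3 Y2; T ::= b | X1 T; X1 ::= c; X2 ::= b; X3 ::= d; X4 ::= a; Y1 ::= S Q; Y2 ::= X4 X3

Introduce a nonterminal for each terminal appearing in a rule of length ≥ 2: X1 → c, X2 → b, X3 → d, X4 → a.
Binarize each right-hand side of length ≥ 3 by chaining fresh nonterminals (Y1, Y2, …): affected rules were Q → X1 S Q; Q → X3 X4 X3.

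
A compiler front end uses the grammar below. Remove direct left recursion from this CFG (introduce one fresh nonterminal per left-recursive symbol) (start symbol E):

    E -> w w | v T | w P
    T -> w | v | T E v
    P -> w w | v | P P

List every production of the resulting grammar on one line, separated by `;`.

E -> w w | v T | w P; T -> w T' | v T'; P -> w w P' | v P'; T' -> E v T' | ε; P' -> P P' | ε

T, P are directly left-recursive.
For T: α = {E v}, β = {w, v}. Rewrite as T → β T' and T' → α T' | ε.
For P: α = {P}, β = {w w, v}. Rewrite as P → β P' and P' → α P' | ε.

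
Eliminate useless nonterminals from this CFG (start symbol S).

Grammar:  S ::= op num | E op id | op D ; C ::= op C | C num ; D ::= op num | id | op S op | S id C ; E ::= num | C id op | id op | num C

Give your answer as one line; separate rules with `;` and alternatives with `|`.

Generating nonterminals: {D, E, S}.
Reachable from S after that: {D, E, S}.
Removed useless symbols: {C} and every production mentioning them.

S ::= op num | E op id | op D; D ::= op num | id | op S op; E ::= num | id op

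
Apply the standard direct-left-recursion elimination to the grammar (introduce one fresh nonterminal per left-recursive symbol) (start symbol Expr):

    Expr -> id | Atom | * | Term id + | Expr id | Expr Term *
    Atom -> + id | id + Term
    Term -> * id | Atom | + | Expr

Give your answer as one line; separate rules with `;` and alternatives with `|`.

Expr is directly left-recursive.
For Expr: α = {id, Term *}, β = {id, Atom, *, Term id +}. Rewrite as Expr → β Expr1 and Expr1 → α Expr1 | ε.

Expr -> id Expr1 | Atom Expr1 | * Expr1 | Term id + Expr1; Atom -> + id | id + Term; Term -> * id | Atom | + | Expr; Expr1 -> id Expr1 | Term * Expr1 | ε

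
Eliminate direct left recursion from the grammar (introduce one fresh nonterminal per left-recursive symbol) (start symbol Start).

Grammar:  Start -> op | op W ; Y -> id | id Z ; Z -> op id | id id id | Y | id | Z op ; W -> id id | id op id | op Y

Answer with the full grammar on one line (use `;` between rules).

Left recursion appears on Z.
For Z: α = {op}, β = {op id, id id id, Y, id}. Rewrite as Z → β Z1 and Z1 → α Z1 | ε.

Start -> op | op W; Y -> id | id Z; Z -> op id Z1 | id id id Z1 | Y Z1 | id Z1; W -> id id | id op id | op Y; Z1 -> op Z1 | ε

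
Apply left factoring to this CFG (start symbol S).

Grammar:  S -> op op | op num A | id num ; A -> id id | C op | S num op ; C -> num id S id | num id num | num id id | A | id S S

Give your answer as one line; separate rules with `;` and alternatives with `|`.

S has alternatives sharing prefix 'op': factor to S → op S' with S' → op | num A.
C has alternatives sharing prefix 'num id': factor to C → num id C' with C' → S id | num | id.

S -> id num | op S'; A -> id id | C op | S num op; C -> A | id S S | num id C'; S' -> op | num A; C' -> S id | num | id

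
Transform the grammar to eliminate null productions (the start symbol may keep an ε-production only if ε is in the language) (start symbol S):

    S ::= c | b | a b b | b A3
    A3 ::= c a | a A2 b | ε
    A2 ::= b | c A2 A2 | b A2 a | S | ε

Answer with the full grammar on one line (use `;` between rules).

The nullable symbols are {A2, A3}.
ε ∉ L(G), so no ε-production is kept.
Add the nullable-subset variants: A3 → a A2 b gives a A2 b | a b. A2 → c A2 A2 gives c A2 A2 | c A2 | c. A2 → b A2 a gives b A2 a | b a.

S ::= c | b | a b b | b A3; A3 ::= c a | a A2 b | a b; A2 ::= b | c A2 A2 | c A2 | c | b A2 a | b a | S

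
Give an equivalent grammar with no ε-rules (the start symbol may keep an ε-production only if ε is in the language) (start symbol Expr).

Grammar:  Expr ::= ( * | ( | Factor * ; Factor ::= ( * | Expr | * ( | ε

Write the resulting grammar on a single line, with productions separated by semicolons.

Nullable set = {Factor}.
ε ∉ L(G), so no ε-production is kept.
For each production, add variants omitting each subset of nullable occurrences: Expr → Factor * gives Factor * | *.

Expr ::= ( * | ( | Factor * | *; Factor ::= ( * | Expr | * (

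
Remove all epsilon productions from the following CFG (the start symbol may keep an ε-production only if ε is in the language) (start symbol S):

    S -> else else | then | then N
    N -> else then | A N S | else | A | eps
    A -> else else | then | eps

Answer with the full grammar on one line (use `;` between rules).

S -> else else | then | then N; N -> else then | A N S | A S | N S | S | else | A; A -> else else | then

Nullable nonterminals: {A, N}.
ε ∉ L(G), so no ε-production is kept.
For each production, add variants omitting each subset of nullable occurrences: N → A N S gives A N S | A S | N S | S.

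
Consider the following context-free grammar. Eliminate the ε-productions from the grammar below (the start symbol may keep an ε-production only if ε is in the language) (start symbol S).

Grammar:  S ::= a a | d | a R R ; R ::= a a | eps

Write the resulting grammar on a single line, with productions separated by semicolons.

S ::= a a | d | a R R | a R | a; R ::= a a

The nullable symbols are {R}.
ε ∉ L(G), so no ε-production is kept.
Add the nullable-subset variants: S → a R R gives a R R | a R | a.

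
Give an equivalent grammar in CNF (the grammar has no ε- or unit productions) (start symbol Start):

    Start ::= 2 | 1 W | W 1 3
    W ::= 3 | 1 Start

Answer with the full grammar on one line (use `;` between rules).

Start ::= 2 | X1 W | W Y1; W ::= 3 | X1 Start; X1 ::= 1; X2 ::= 3; Y1 ::= X1 X2

Introduce a nonterminal for each terminal appearing in a rule of length ≥ 2: X1 → 1, X2 → 3.
Binarize each right-hand side of length ≥ 3 by chaining fresh nonterminals (Y1, Y2, …): affected rules were Start → W X1 X2.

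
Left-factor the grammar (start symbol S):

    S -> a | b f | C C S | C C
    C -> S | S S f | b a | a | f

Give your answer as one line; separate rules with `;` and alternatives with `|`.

S has alternatives sharing prefix 'C C': factor to S → C C S' with S' → S | ε.
C has alternatives sharing prefix 'S': factor to C → S C' with C' → ε | S f.

S -> a | b f | C C S'; C -> b a | a | f | S C'; S' -> S | epsilon; C' -> epsilon | S f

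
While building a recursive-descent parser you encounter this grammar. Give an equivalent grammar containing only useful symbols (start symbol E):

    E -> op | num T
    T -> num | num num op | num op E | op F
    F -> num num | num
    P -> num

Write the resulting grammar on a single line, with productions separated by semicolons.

Generating nonterminals: {E, F, P, T}.
Reachable from E after that: {E, F, T}.
Removed useless symbols: {P} and every production mentioning them.

E -> op | num T; T -> num | num num op | num op E | op F; F -> num num | num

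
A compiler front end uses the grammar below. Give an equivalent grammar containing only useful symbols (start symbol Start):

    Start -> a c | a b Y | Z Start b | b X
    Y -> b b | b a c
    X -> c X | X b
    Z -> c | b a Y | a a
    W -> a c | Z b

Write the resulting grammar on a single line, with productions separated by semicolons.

Generating nonterminals: {Start, W, Y, Z}.
Reachable from Start after that: {Start, Y, Z}.
Removed useless symbols: {W, X} and every production mentioning them.

Start -> a c | a b Y | Z Start b; Y -> b b | b a c; Z -> c | b a Y | a a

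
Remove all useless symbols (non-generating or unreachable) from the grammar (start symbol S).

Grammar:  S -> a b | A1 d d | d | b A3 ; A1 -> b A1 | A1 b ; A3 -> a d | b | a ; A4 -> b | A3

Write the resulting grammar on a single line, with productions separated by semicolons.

Generating nonterminals: {A3, A4, S}.
Reachable from S after that: {A3, S}.
Removed useless symbols: {A1, A4} and every production mentioning them.

S -> a b | d | b A3; A3 -> a d | b | a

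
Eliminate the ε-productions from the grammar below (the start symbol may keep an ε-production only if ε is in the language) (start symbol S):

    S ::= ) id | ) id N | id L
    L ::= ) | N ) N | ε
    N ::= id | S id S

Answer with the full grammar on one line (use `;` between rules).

S ::= ) id | ) id N | id L | id; L ::= ) | N ) N; N ::= id | S id S

Nullable nonterminals: {L}.
ε ∉ L(G), so no ε-production is kept.
For each production, add variants omitting each subset of nullable occurrences: S → id L gives id L | id.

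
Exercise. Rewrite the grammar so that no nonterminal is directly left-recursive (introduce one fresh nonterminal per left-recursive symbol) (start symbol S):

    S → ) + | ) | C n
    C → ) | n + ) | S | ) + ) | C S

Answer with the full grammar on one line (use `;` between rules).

S → ) + | ) | C n; C → ) C' | n + ) C' | S C' | ) + ) C'; C' → S C' | ε

Left recursion appears on C.
For C: α = {S}, β = {), n + ), S, ) + )}. Rewrite as C → β C' and C' → α C' | ε.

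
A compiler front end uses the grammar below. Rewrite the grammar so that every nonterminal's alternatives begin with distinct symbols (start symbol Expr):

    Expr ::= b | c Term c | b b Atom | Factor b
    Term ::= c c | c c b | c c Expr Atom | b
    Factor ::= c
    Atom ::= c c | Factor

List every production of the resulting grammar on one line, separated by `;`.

Expr has alternatives sharing prefix 'b': factor to Expr → b Expr1 with Expr1 → ε | b Atom.
Term has alternatives sharing prefix 'c c': factor to Term → c c Term1 with Term1 → ε | b | Expr Atom.

Expr ::= c Term c | Factor b | b Expr1; Term ::= b | c c Term1; Factor ::= c; Atom ::= c c | Factor; Expr1 ::= ε | b Atom; Term1 ::= ε | b | Expr Atom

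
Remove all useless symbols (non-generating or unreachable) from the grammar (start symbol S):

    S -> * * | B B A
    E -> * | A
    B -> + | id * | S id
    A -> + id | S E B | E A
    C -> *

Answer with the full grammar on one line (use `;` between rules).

S -> * * | B B A; E -> * | A; B -> + | id * | S id; A -> + id | S E B | E A

Generating nonterminals: {A, B, C, E, S}.
Reachable from S after that: {A, B, E, S}.
Removed useless symbols: {C} and every production mentioning them.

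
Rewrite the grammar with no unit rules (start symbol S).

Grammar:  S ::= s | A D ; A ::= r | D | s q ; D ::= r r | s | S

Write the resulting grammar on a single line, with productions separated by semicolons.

Unit pairs: A ⇒* {D, S}; D ⇒* {S}.
For each unit pair (A, B), copy every non-unit production of B to A, then drop all unit productions.

S ::= s | A D; A ::= s | A D | r r | r | s q; D ::= s | A D | r r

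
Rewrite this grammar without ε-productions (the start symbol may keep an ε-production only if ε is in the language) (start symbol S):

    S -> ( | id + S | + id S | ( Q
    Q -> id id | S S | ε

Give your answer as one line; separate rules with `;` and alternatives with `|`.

S -> ( | id + S | + id S | ( Q; Q -> id id | S S

The nullable symbols are {Q}.
ε ∉ L(G), so no ε-production is kept.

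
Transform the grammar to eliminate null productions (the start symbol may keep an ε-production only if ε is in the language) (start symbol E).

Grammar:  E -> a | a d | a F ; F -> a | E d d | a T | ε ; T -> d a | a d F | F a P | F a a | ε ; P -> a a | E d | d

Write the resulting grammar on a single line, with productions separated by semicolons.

Nullable set = {F, T}.
ε ∉ L(G), so no ε-production is kept.
Add the nullable-subset variants: T → a d F gives a d F | a d. T → F a P gives F a P | a P. T → F a a gives F a a | a a.

E -> a | a d | a F; F -> a | E d d | a T; T -> d a | a d F | a d | F a P | a P | F a a | a a; P -> a a | E d | d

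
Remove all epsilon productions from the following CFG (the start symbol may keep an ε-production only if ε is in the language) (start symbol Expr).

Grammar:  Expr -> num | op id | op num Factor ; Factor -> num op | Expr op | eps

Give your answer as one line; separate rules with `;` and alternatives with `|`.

Nullable nonterminals: {Factor}.
ε ∉ L(G), so no ε-production is kept.
For each production, add variants omitting each subset of nullable occurrences: Expr → op num Factor gives op num Factor | op num.

Expr -> num | op id | op num Factor | op num; Factor -> num op | Expr op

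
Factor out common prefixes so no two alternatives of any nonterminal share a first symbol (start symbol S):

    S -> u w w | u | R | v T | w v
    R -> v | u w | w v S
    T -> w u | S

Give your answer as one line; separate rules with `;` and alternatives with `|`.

S -> R | v T | w v | u S'; R -> v | u w | w v S; T -> w u | S; S' -> w w | ε

S has alternatives sharing prefix 'u': factor to S → u S' with S' → w w | ε.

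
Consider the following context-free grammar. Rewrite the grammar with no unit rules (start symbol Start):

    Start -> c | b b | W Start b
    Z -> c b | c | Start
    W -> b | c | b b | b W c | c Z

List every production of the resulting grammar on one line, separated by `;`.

Start -> c | b b | W Start b; Z -> c b | c | b b | W Start b; W -> b | c | b b | b W c | c Z

Unit pairs: Z ⇒* {Start}.
For each unit pair (A, B), copy every non-unit production of B to A, then drop all unit productions.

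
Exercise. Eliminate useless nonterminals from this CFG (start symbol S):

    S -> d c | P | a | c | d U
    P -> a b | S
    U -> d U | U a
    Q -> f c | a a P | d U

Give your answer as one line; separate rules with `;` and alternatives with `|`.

Generating nonterminals: {P, Q, S}.
Reachable from S after that: {P, S}.
Removed useless symbols: {Q, U} and every production mentioning them.

S -> d c | P | a | c; P -> a b | S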